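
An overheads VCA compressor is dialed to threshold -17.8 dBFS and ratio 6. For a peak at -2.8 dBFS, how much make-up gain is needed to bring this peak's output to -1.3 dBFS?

Overshoot 15 dB → 15/6 = 2.5 dB after compression, so the compressed level is -17.8 + 2.5 = -15.3 dBFS.
Make-up = target − compressed = -1.3 − (-15.3) = 14 dB.

14 dB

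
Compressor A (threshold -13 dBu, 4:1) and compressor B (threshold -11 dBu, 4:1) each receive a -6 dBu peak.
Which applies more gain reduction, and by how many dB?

A: 7 dB over, compressed to 1.75 dB over, so 5.25 dB of GR.
B: 5 dB over, compressed to 1.25 dB over, so 3.75 dB of GR.
Difference: 1.5 dB in favour of A.

A, by 1.5 dB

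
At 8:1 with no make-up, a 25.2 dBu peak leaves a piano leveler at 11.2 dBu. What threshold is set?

9.2 dBu

Input is 16 dB above T (since output overshoot × R = input overshoot: (11.2 − T)·8 = 25.2 − T gives T = 9.2 dBu).
Check: 9.2 + (25.2 − 9.2)/8 = 9.2 + 2 = 11.2 dBu. ✓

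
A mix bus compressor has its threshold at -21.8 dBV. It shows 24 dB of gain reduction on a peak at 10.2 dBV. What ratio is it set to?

Input overshoot = 10.2 − (-21.8) = 32 dB.
Output overshoot = 32 − 24 = 8 dB.
Ratio = input overshoot / output overshoot = 32 / 8 = 4.

4:1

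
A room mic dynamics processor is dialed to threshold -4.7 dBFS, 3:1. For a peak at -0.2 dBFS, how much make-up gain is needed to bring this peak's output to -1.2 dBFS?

2 dB

The peak compresses to -4.7 + 4.5/3 = -3.2 dBFS.
To reach -1.2 dBFS requires -1.2 − (-3.2) = 2 dB of make-up.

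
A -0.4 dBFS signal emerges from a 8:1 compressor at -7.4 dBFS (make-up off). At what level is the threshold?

Gain reduction = -0.4 − (-7.4) = 7 dB; output overshoot = GR / (R − 1) = 7 / 7 = 1 dB.
Threshold = output − output overshoot = -7.4 − 1 = -8.4 dBFS.

-8.4 dBFS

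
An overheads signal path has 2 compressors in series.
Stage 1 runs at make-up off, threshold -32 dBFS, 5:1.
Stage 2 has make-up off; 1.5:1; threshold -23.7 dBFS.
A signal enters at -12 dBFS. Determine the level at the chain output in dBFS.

-28 dBFS

Stage 1: -12 dBFS is 20 dB over -32 dBFS; at 5:1 that becomes 4 dB over, giving -28 dBFS.
Stage 2: below threshold (-28 ≤ -23.7); passes unchanged; output -28 dBFS.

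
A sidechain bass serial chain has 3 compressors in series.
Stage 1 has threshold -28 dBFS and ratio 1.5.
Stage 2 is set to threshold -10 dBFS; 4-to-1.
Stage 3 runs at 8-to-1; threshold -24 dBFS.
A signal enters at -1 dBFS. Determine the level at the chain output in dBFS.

-22.25 dBFS

Stage 1: -1 dBFS is 27 dB over -28 dBFS; at 1.5:1 that becomes 18 dB over, giving -10 dBFS.
Stage 2: -10 dBFS ≤ -10 dBFS, so stage 2 doesn't engage; output -10 dBFS.
Stage 3: -10 dBFS is 14 dB over -24 dBFS; at 8:1 that becomes 1.75 dB over, giving -22.25 dBFS.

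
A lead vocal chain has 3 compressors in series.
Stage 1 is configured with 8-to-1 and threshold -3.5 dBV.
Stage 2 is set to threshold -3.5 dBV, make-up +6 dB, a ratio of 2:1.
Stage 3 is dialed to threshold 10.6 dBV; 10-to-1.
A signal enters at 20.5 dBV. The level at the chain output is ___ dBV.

Stage 1: 20.5 dBV is 24 dB over -3.5 dBV; at 8:1 that becomes 3 dB over, giving -0.5 dBV.
Stage 2: overshoot 3 dB → 3/2 = 1.5 dB → -2 dBV; +6 dB make-up → 4 dBV.
Stage 3: 4 dBV is at or below the 10.6 dBV threshold — no compression; output 4 dBV.

4 dBV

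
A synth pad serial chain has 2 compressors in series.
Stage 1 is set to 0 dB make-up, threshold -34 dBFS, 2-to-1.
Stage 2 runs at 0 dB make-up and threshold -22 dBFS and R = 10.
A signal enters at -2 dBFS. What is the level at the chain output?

Stage 1: overshoot 32 dB → 32/2 = 16 dB → -18 dBFS.
Stage 2: 4 dB above -22 dBFS, reduced 10:1 to 0.4 dB above → -21.6 dBFS.

-21.6 dBFS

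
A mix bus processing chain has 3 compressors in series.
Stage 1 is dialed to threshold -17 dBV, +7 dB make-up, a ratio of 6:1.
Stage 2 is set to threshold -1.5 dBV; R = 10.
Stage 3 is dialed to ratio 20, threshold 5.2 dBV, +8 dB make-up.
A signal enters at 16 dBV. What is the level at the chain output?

Stage 1: 16 dBV is 33 dB over -17 dBV; at 6:1 that becomes 5.5 dB over, giving -11.5 dBV; +7 dB make-up → -4.5 dBV.
Stage 2: below threshold (-4.5 ≤ -1.5); passes unchanged; output -4.5 dBV.
Stage 3: -4.5 dBV is at or below the 5.2 dBV threshold — no compression; make-up brings it to 3.5 dBV.

3.5 dBV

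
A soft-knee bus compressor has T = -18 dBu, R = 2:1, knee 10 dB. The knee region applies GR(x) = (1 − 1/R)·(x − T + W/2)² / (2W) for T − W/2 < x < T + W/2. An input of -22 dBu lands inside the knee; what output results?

x − T + W/2 = -22 − (-18) + 5 = 1.
GR = (1 − 1/2) × 1² / 20 = 0.5 × 1 / 20 = 0.025 dB.
Output = -22 − 0.025 = -22.025 dBu.

-22.025 dBu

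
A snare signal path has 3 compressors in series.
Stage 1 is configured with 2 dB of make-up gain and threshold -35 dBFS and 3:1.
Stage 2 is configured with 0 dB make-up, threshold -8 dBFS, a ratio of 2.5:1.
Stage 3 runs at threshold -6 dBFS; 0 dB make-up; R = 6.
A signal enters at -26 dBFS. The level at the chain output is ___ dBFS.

Stage 1: -26 dBFS is 9 dB over -35 dBFS; at 3:1 that becomes 3 dB over, giving -32 dBFS; +2 dB make-up → -30 dBFS.
Stage 2: -30 dBFS is at or below the -8 dBFS threshold — no compression; output -30 dBFS.
Stage 3: -30 dBFS is at or below the -6 dBFS threshold — no compression; output -30 dBFS.

-30 dBFS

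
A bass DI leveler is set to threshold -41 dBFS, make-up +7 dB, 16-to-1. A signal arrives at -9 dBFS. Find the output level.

The input is 32 dB above the -41 dBFS threshold.
At 16:1 the overshoot is divided by 16, leaving 2 dB above threshold.
So the level is -41 + 2 = -39 dBFS; make-up adds 7 dB, giving -32 dBFS.

-32 dBFS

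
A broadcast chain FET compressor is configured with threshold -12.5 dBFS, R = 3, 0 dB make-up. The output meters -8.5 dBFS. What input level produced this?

-0.5 dBFS

That's 4 dB above the -12.5 dBFS threshold.
Input overshoot = R × output overshoot = 12 dB → input = -12.5 + 12 = -0.5 dBFS.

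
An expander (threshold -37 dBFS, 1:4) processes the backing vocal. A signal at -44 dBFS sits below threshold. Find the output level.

-65 dBFS

Undershoot = (-37) − (-44) = 7 dB.
At 1:4, that expands to 28 dB under threshold.
Output = -37 − 28 = -65 dBFS.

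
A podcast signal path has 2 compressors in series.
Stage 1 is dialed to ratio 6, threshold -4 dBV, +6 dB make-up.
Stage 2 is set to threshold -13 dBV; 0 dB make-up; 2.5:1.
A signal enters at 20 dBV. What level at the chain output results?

-5.4 dBV

Stage 1: 24 dB above -4 dBV, reduced 6:1 to 4 dB above → 0 dBV; +6 dB make-up → 6 dBV.
Stage 2: overshoot 19 dB → 19/2.5 = 7.6 dB → -5.4 dBV.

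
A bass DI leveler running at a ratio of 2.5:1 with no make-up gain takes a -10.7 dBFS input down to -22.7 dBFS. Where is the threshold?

-30.7 dBFS

Input is 20 dB above T (since output overshoot × R = input overshoot: (-22.7 − T)·2.5 = -10.7 − T gives T = -30.7 dBFS).
Check: -30.7 + (-10.7 − (-30.7))/2.5 = -30.7 + 8 = -22.7 dBFS. ✓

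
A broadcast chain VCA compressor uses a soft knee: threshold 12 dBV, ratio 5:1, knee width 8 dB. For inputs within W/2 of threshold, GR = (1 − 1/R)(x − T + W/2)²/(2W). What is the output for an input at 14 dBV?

12.2 dBV

x − T + W/2 = 14 − 12 + 4 = 6.
GR = (1 − 1/5) × 6² / 16 = 0.8 × 36 / 16 = 1.8 dB.
Output = 14 − 1.8 = 12.2 dBV.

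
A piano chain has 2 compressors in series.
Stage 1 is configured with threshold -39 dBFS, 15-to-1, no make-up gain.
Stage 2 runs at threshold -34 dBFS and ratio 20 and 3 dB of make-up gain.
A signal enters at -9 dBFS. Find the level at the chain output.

-34 dBFS

Stage 1: 30 dB above -39 dBFS, reduced 15:1 to 2 dB above → -37 dBFS.
Stage 2: below threshold (-37 ≤ -34); passes unchanged; make-up brings it to -34 dBFS.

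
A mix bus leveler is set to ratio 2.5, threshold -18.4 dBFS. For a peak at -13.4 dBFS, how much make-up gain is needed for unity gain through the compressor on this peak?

3 dB

Without make-up, output = threshold + overshoot/2.5 = -18.4 + 2 = -16.4 dBFS.
Gap to target: 3 dB.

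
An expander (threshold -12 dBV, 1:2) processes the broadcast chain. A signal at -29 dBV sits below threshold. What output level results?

-46 dBV

The input is 17 dB below the -12 dBV threshold.
A 1:2 expander multiplies undershoot by 2: 17 × 2 = 34 dB below threshold.
Output = -12 − 34 = -46 dBV.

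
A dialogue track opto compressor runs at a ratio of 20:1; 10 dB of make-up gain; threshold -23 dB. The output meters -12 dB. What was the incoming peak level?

-3 dB

Stripping the +10 dB make-up gives -22 dB at the gain stage.
The compressed level sits -22 − (-23) = 1 dB over threshold.
Input overshoot = R × output overshoot = 20 dB → input = -23 + 20 = -3 dB.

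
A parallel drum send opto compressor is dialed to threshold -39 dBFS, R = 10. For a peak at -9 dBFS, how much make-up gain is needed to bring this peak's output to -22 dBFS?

The peak compresses to -39 + 30/10 = -36 dBFS.
To reach -22 dBFS requires -22 − (-36) = 14 dB of make-up.

14 dB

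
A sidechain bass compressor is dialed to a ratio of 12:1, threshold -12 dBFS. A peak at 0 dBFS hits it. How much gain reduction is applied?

The signal is 12 dB above threshold.
A 12:1 ratio leaves 1 dB of that excess.
Gain reduction = 12 − 1 = 11 dB.

11 dB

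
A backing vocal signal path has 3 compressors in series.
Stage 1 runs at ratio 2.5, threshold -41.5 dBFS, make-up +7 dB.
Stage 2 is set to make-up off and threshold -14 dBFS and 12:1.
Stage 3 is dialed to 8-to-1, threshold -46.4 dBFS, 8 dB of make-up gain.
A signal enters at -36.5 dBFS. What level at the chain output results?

Stage 1: overshoot 5 dB → 5/2.5 = 2 dB → -39.5 dBFS; +7 dB make-up → -32.5 dBFS.
Stage 2: -32.5 dBFS is at or below the -14 dBFS threshold — no compression; output -32.5 dBFS.
Stage 3: overshoot 13.9 dB → 13.9/8 = 1.7375 dB → -44.6625 dBFS; +8 dB make-up → -36.6625 dBFS.

-36.6625 dBFS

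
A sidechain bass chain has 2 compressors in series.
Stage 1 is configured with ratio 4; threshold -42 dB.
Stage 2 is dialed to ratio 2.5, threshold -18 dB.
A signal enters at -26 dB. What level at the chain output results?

-38 dB

Stage 1: 16 dB above -42 dB, reduced 4:1 to 4 dB above → -38 dB.
Stage 2: -38 dB is at or below the -18 dB threshold — no compression; output -38 dB.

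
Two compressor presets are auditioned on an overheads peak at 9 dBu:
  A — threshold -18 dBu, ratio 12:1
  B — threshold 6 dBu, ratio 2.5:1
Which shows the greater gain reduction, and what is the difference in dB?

A: overshoot 27 dB → output overshoot 2.25 dB → GR 24.75 dB.
B: overshoot 3 dB → output overshoot 1.2 dB → GR 1.8 dB.
Difference: 22.95 dB in favour of A.

A, by 22.95 dB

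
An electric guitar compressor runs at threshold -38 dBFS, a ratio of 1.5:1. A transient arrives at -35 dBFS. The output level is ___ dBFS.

-36 dBFS

-35 dBFS sits 3 dB over threshold.
The 3 dB excess becomes 2 dB after 1.5:1 reduction.
Output = -38 + 2 = -36 dBFS.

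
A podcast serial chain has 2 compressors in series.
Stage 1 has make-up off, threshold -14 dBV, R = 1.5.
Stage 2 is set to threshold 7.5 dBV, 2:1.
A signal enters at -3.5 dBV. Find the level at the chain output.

-7 dBV

Stage 1: -3.5 dBV is 10.5 dB over -14 dBV; at 1.5:1 that becomes 7 dB over, giving -7 dBV.
Stage 2: below threshold (-7 ≤ 7.5); passes unchanged; output -7 dBV.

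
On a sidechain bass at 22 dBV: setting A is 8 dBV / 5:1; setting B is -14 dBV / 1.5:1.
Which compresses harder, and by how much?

A: GR = 14 − 14/5 = 11.2 dB.
B: GR = 36 − 36/1.5 = 12 dB.
Difference: 0.8 dB in favour of B.

B, by 0.8 dB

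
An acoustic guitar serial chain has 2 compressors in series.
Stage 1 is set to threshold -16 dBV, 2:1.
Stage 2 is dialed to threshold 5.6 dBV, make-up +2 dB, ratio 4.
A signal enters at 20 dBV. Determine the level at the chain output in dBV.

Stage 1: 36 dB above -16 dBV, reduced 2:1 to 18 dB above → 2 dBV.
Stage 2: 2 dBV is at or below the 5.6 dBV threshold — no compression; make-up brings it to 4 dBV.

4 dBV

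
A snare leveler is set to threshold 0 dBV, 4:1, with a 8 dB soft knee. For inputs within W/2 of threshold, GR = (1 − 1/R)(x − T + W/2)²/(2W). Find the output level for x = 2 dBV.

0.3125 dBV

x − T + W/2 = 2 − 0 + 4 = 6.
GR = (1 − 1/4) × 6² / 16 = 0.75 × 36 / 16 = 1.6875 dB.
Output = 2 − 1.6875 = 0.3125 dBV.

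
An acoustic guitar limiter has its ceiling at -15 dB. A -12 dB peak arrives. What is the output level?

At ∞:1, everything above -15 dB is held at the ceiling.

-15 dB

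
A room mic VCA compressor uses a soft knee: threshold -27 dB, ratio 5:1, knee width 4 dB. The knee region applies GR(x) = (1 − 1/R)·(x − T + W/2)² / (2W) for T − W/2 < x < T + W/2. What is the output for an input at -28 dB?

x − T + W/2 = -28 − (-27) + 2 = 1.
GR = (1 − 1/5) × 1² / 8 = 0.8 × 1 / 8 = 0.1 dB.
Output = -28 − 0.1 = -28.1 dB.

-28.1 dB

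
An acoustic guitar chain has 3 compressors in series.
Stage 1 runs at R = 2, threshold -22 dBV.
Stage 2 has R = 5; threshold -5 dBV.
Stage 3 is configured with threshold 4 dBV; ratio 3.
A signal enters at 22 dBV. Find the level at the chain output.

-4 dBV

Stage 1: overshoot 44 dB → 44/2 = 22 dB → 0 dBV.
Stage 2: 0 dBV is 5 dB over -5 dBV; at 5:1 that becomes 1 dB over, giving -4 dBV.
Stage 3: below threshold (-4 ≤ 4); passes unchanged; output -4 dBV.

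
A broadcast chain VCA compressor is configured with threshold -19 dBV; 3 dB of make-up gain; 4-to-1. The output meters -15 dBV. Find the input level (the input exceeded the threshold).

-15 dBV

Remove make-up: -15 − 3 = -18 dBV.
That's 1 dB above the -19 dBV threshold.
Input overshoot = R × output overshoot = 4 dB → input = -19 + 4 = -15 dBV.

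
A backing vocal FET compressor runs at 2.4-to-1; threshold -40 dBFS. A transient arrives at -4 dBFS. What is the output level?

-25 dBFS

Overshoot: -4 − (-40) = 36 dB.
The 36 dB excess becomes 15 dB after 2.4:1 reduction.
So the level is -40 + 15 = -25 dBFS.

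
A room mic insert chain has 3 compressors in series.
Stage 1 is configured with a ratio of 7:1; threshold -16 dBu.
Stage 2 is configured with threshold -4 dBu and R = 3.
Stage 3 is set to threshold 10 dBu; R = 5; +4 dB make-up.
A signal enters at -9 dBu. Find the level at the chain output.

-11 dBu

Stage 1: -9 dBu is 7 dB over -16 dBu; at 7:1 that becomes 1 dB over, giving -15 dBu.
Stage 2: below threshold (-15 ≤ -4); passes unchanged; output -15 dBu.
Stage 3: -15 dBu ≤ 10 dBu, so stage 3 doesn't engage; make-up brings it to -11 dBu.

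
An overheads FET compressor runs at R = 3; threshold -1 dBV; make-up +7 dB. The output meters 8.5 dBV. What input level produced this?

Before make-up, the level was 8.5 − 7 = 1.5 dBV.
That's 2.5 dB above the -1 dBV threshold.
Input overshoot = R × output overshoot = 7.5 dB → input = -1 + 7.5 = 6.5 dBV.

6.5 dBV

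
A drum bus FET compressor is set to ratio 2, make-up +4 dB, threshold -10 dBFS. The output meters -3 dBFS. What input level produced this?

-4 dBFS

Before make-up, the level was -3 − 4 = -7 dBFS.
The compressed level sits -7 − (-10) = 3 dB over threshold.
Undo the ratio: input overshoot = 3 × 2 = 6 dB, giving input = -4 dBFS.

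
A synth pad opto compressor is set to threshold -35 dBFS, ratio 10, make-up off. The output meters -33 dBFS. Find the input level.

Post-compression overshoot = -33 − (-35) = 2 dB.
Undo the ratio: input overshoot = 2 × 10 = 20 dB, giving input = -15 dBFS.

-15 dBFS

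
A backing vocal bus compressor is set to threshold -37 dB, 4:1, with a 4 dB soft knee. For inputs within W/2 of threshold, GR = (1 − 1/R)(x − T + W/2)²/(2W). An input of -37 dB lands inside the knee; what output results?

-37.375 dB

x − T + W/2 = -37 − (-37) + 2 = 2.
GR = (1 − 1/4) × 2² / 8 = 0.75 × 4 / 8 = 0.375 dB.
Output = -37 − 0.375 = -37.375 dB.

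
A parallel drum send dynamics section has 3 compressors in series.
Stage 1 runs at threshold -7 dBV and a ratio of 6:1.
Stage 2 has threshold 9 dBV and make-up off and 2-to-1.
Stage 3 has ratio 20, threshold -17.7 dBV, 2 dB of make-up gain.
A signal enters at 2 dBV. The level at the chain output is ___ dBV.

-15.09 dBV

Stage 1: 2 dBV is 9 dB over -7 dBV; at 6:1 that becomes 1.5 dB over, giving -5.5 dBV.
Stage 2: below threshold (-5.5 ≤ 9); passes unchanged; output -5.5 dBV.
Stage 3: 12.2 dB above -17.7 dBV, reduced 20:1 to 0.61 dB above → -17.09 dBV; +2 dB make-up → -15.09 dBV.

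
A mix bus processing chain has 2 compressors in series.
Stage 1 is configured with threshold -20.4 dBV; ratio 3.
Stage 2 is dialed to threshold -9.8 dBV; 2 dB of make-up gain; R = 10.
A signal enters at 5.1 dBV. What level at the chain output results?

Stage 1: overshoot 25.5 dB → 25.5/3 = 8.5 dB → -11.9 dBV.
Stage 2: -11.9 dBV ≤ -9.8 dBV, so stage 2 doesn't engage; make-up brings it to -9.9 dBV.

-9.9 dBV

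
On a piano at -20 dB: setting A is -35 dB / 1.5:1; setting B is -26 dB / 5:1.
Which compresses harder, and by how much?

A, by 0.2 dB

A: overshoot 15 dB → output overshoot 10 dB → GR 5 dB.
B: overshoot 6 dB → output overshoot 1.2 dB → GR 4.8 dB.
Difference: 0.2 dB in favour of A.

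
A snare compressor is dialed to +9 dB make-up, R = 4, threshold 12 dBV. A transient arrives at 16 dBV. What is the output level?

The input is 4 dB above the 12 dBV threshold.
4:1 compression reduces that to 4/4 = 1 dB over.
So the level is 12 + 1 = 13 dBV; make-up adds 9 dB, giving 22 dBV.

22 dBV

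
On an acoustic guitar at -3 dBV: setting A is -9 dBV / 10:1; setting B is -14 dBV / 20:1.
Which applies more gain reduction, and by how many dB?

B, by 5.05 dB

A: overshoot 6 dB → output overshoot 0.6 dB → GR 5.4 dB.
B: overshoot 11 dB → output overshoot 0.55 dB → GR 10.45 dB.
Difference: 5.05 dB in favour of B.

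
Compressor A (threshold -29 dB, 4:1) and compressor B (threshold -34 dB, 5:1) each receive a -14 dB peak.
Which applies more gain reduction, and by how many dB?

B, by 4.75 dB

A: GR = 15 − 15/4 = 11.25 dB.
B: GR = 20 − 20/5 = 16 dB.
B reduces 4.75 dB more.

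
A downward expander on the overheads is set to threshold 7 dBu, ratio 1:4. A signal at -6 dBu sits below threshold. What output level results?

-45 dBu

The input is 13 dB below the 7 dBu threshold.
A 1:4 expander multiplies undershoot by 4: 13 × 4 = 52 dB below threshold.
Output = 7 − 52 = -45 dBu.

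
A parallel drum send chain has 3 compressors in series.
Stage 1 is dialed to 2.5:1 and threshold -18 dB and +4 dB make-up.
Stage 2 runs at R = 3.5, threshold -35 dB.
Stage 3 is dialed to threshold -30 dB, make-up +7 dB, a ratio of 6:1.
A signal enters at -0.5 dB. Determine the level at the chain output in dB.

Stage 1: 17.5 dB above -18 dB, reduced 2.5:1 to 7 dB above → -11 dB; +4 dB make-up → -7 dB.
Stage 2: 28 dB above -35 dB, reduced 3.5:1 to 8 dB above → -27 dB.
Stage 3: overshoot 3 dB → 3/6 = 0.5 dB → -29.5 dB; +7 dB make-up → -22.5 dB.

-22.5 dB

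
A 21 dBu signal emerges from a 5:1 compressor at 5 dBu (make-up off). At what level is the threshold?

Input is 20 dB above T (since output overshoot × R = input overshoot: (5 − T)·5 = 21 − T gives T = 1 dBu).
Check: 1 + (21 − 1)/5 = 1 + 4 = 5 dBu. ✓

1 dBu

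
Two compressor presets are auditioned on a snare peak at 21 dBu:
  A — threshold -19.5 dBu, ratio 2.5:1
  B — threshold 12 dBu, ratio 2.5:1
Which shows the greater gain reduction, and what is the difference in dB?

A: overshoot 40.5 dB → output overshoot 16.2 dB → GR 24.3 dB.
B: overshoot 9 dB → output overshoot 3.6 dB → GR 5.4 dB.
A reduces 18.9 dB more.

A, by 18.9 dB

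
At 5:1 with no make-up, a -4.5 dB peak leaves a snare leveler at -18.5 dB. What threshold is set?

Gain reduction = -4.5 − (-18.5) = 14 dB; output overshoot = GR / (R − 1) = 14 / 4 = 3.5 dB.
Threshold = output − output overshoot = -18.5 − 3.5 = -22 dB.

-22 dB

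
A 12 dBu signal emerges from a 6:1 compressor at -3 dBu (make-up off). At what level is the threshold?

Gain reduction = 12 − (-3) = 15 dB; output overshoot = GR / (R − 1) = 15 / 5 = 3 dB.
Threshold = output − output overshoot = -3 − 3 = -6 dBu.

-6 dBu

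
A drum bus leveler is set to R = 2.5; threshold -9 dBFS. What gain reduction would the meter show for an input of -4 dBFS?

3 dB

The signal is 5 dB above threshold.
A 2.5:1 ratio leaves 2 dB of that excess.
GR = overshoot in − overshoot out = 5 − 2 = 3 dB.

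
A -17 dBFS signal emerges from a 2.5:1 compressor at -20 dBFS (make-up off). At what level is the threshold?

-22 dBFS

Gain reduction = -17 − (-20) = 3 dB; output overshoot = GR / (R − 1) = 3 / 1.5 = 2 dB.
Threshold = output − output overshoot = -20 − 2 = -22 dBFS.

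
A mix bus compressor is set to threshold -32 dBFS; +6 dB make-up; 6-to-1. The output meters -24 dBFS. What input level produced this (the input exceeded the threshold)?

Before make-up, the level was -24 − 6 = -30 dBFS.
Post-compression overshoot = -30 − (-32) = 2 dB.
Before 6:1 compression the overshoot was 2 × 6 = 12 dB, so input = -32 + 12 = -20 dBFS.

-20 dBFS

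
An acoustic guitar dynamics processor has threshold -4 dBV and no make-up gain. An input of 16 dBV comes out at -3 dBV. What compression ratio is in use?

Input overshoot = 16 − (-4) = 20 dB; output overshoot = -3 − (-4) = 1 dB.
Ratio = 20 / 1 = 20.

20:1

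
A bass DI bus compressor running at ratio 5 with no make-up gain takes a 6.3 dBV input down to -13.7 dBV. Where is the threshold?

-18.7 dBV

Input is 25 dB above T (since output overshoot × R = input overshoot: (-13.7 − T)·5 = 6.3 − T gives T = -18.7 dBV).
Check: -18.7 + (6.3 − (-18.7))/5 = -18.7 + 5 = -13.7 dBV. ✓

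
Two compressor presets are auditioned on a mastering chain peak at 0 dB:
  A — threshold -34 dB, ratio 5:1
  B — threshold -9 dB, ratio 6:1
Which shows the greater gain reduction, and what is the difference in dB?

A, by 19.7 dB

A: GR = 34 − 34/5 = 27.2 dB.
B: GR = 9 − 9/6 = 7.5 dB.
A reduces 19.7 dB more.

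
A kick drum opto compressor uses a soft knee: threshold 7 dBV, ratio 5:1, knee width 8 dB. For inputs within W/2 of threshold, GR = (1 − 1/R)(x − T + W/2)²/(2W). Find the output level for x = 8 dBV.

6.75 dBV

x − T + W/2 = 8 − 7 + 4 = 5.
GR = (1 − 1/5) × 5² / 16 = 0.8 × 25 / 16 = 1.25 dB.
Output = 8 − 1.25 = 6.75 dBV.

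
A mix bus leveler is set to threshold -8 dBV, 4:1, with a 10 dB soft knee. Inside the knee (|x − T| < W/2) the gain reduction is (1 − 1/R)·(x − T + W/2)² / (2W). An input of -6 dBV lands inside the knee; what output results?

x − T + W/2 = -6 − (-8) + 5 = 7.
GR = (1 − 1/4) × 7² / 20 = 0.75 × 49 / 20 = 1.8375 dB.
Output = -6 − 1.8375 = -7.8375 dBV.

-7.8375 dBV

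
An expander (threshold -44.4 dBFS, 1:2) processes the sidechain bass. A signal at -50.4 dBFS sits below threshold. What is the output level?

Undershoot = (-44.4) − (-50.4) = 6 dB.
At 1:2, that expands to 12 dB under threshold.
Output = -44.4 − 12 = -56.4 dBFS.

-56.4 dBFS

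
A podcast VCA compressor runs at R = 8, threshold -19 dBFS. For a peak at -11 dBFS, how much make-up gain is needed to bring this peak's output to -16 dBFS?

Without make-up, output = threshold + overshoot/8 = -19 + 1 = -18 dBFS.
Gap to target: 2 dB.

2 dB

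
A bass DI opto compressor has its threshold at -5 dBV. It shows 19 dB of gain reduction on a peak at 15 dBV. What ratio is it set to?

Input overshoot = 15 − (-5) = 20 dB.
Output overshoot = 20 − 19 = 1 dB.
Ratio = input overshoot / output overshoot = 20 / 1 = 20.

20:1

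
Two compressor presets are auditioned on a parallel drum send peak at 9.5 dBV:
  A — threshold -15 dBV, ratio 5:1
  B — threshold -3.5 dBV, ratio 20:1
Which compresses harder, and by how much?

A, by 7.25 dB

A: overshoot 24.5 dB → output overshoot 4.9 dB → GR 19.6 dB.
B: overshoot 13 dB → output overshoot 0.65 dB → GR 12.35 dB.
A reduces 7.25 dB more.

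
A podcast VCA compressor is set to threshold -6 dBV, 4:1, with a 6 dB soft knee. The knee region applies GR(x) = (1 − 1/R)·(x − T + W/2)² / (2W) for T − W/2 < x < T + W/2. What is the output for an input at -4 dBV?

x − T + W/2 = -4 − (-6) + 3 = 5.
GR = (1 − 1/4) × 5² / 12 = 0.75 × 25 / 12 = 1.5625 dB.
Output = -4 − 1.5625 = -5.5625 dBV.

-5.5625 dBV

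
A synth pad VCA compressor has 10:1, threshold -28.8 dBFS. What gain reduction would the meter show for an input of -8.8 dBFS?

-8.8 dBFS exceeds the threshold by 20 dB.
After 10:1 compression the overshoot becomes 20/10 = 2 dB.
Gain reduction = 20 − 2 = 18 dB.

18 dB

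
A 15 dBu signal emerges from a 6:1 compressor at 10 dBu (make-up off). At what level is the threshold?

9 dBu

Let T be the threshold. Output overshoot = (input overshoot)/R, so 10 − T = (15 − T)/6.
6·(10 − T) = 15 − T → 5·T = 60 − 15 = 45.
T = 45/5 = 9 dBu.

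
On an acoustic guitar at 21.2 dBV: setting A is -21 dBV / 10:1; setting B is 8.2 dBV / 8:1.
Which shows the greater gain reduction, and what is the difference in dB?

A: 42.2 dB over, compressed to 4.22 dB over, so 37.98 dB of GR.
B: 13 dB over, compressed to 1.625 dB over, so 11.375 dB of GR.
A reduces 26.605 dB more.

A, by 26.605 dB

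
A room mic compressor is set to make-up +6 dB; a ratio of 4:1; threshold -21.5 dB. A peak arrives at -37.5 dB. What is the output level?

-31.5 dB

-37.5 dB is 16 dB below the -21.5 dB threshold, so no gain reduction is applied.
Make-up gain adds 6 dB: -37.5 + 6 = -31.5 dB.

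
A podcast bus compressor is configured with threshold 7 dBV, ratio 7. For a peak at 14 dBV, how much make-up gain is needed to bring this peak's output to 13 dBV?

Overshoot 7 dB → 7/7 = 1 dB after compression, so the compressed level is 7 + 1 = 8 dBV.
Make-up = target − compressed = 13 − 8 = 5 dB.

5 dB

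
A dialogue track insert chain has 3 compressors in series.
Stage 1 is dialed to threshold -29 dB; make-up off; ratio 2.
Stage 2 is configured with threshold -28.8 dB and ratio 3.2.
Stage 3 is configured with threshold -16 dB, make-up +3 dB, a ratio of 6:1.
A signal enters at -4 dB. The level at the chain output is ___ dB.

Stage 1: 25 dB above -29 dB, reduced 2:1 to 12.5 dB above → -16.5 dB.
Stage 2: overshoot 12.3 dB → 12.3/3.2 = 3.84375 dB → -24.95625 dB.
Stage 3: -24.95625 dB ≤ -16 dB, so stage 3 doesn't engage; make-up brings it to -21.95625 dB.

-21.95625 dB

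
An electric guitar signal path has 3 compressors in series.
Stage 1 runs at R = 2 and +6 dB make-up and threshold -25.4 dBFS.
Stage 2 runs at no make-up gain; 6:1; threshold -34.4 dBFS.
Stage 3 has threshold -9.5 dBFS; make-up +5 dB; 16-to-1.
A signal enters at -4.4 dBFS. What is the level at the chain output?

Stage 1: overshoot 21 dB → 21/2 = 10.5 dB → -14.9 dBFS; +6 dB make-up → -8.9 dBFS.
Stage 2: overshoot 25.5 dB → 25.5/6 = 4.25 dB → -30.15 dBFS.
Stage 3: -30.15 dBFS is at or below the -9.5 dBFS threshold — no compression; make-up brings it to -25.15 dBFS.

-25.15 dBFS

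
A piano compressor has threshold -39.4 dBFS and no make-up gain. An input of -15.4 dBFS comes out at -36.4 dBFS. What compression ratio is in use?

Input overshoot = -15.4 − (-39.4) = 24 dB; output overshoot = -36.4 − (-39.4) = 3 dB.
Ratio = 24 / 3 = 8.

8:1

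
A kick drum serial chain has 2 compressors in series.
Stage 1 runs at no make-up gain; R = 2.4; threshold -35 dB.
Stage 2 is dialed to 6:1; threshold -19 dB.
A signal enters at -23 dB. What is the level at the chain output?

-30 dB

Stage 1: overshoot 12 dB → 12/2.4 = 5 dB → -30 dB.
Stage 2: below threshold (-30 ≤ -19); passes unchanged; output -30 dB.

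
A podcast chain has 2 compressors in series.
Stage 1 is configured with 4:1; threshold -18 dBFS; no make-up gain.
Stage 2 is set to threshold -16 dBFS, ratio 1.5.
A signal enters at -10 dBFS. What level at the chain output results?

Stage 1: overshoot 8 dB → 8/4 = 2 dB → -16 dBFS.
Stage 2: -16 dBFS is at or below the -16 dBFS threshold — no compression; output -16 dBFS.

-16 dBFS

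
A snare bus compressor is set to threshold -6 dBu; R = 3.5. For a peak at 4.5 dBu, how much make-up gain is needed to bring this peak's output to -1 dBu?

The peak compresses to -6 + 10.5/3.5 = -3 dBu.
To reach -1 dBu requires -1 − (-3) = 2 dB of make-up.

2 dB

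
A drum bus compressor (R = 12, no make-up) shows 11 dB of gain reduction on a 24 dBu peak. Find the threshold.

12 dBu

Gain reduction = 24 − 13 = 11 dB; output overshoot = GR / (R − 1) = 11 / 11 = 1 dB.
Threshold = output − output overshoot = 13 − 1 = 12 dBu.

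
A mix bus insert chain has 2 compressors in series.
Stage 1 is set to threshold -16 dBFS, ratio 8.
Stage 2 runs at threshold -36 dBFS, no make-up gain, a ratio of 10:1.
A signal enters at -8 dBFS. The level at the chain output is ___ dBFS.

-33.9 dBFS

Stage 1: 8 dB above -16 dBFS, reduced 8:1 to 1 dB above → -15 dBFS.
Stage 2: overshoot 21 dB → 21/10 = 2.1 dB → -33.9 dBFS.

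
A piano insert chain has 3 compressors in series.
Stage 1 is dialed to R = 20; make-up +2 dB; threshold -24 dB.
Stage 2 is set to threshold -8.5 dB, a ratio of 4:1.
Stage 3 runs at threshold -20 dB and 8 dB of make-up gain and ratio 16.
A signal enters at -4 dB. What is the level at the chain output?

Stage 1: 20 dB above -24 dB, reduced 20:1 to 1 dB above → -23 dB; +2 dB make-up → -21 dB.
Stage 2: below threshold (-21 ≤ -8.5); passes unchanged; output -21 dB.
Stage 3: -21 dB is at or below the -20 dB threshold — no compression; make-up brings it to -13 dB.

-13 dB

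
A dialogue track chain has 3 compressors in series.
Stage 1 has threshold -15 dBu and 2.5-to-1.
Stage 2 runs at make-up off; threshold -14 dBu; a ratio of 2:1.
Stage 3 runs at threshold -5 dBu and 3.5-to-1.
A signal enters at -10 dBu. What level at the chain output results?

-13.5 dBu

Stage 1: -10 dBu is 5 dB over -15 dBu; at 2.5:1 that becomes 2 dB over, giving -13 dBu.
Stage 2: -13 dBu is 1 dB over -14 dBu; at 2:1 that becomes 0.5 dB over, giving -13.5 dBu.
Stage 3: below threshold (-13.5 ≤ -5); passes unchanged; output -13.5 dBu.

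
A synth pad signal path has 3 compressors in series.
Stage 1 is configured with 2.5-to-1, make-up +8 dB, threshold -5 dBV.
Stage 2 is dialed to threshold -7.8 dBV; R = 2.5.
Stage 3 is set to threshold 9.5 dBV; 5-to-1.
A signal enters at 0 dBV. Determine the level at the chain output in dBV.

Stage 1: 0 dBV is 5 dB over -5 dBV; at 2.5:1 that becomes 2 dB over, giving -3 dBV; +8 dB make-up → 5 dBV.
Stage 2: overshoot 12.8 dB → 12.8/2.5 = 5.12 dB → -2.68 dBV.
Stage 3: below threshold (-2.68 ≤ 9.5); passes unchanged; output -2.68 dBV.

-2.68 dBV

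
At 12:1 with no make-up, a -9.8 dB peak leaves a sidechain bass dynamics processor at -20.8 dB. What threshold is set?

Input is 12 dB above T (since output overshoot × R = input overshoot: (-20.8 − T)·12 = -9.8 − T gives T = -21.8 dB).
Check: -21.8 + (-9.8 − (-21.8))/12 = -21.8 + 1 = -20.8 dB. ✓

-21.8 dB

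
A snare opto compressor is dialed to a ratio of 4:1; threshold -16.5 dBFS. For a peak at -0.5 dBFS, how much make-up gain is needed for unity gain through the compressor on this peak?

12 dB

Overshoot 16 dB → 16/4 = 4 dB after compression, so the compressed level is -16.5 + 4 = -12.5 dBFS.
Make-up = target − compressed = -0.5 − (-12.5) = 12 dB.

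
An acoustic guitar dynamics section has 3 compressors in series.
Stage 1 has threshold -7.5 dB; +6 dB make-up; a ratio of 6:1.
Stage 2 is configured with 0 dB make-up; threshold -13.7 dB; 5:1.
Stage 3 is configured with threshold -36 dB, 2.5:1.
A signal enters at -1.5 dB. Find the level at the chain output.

-26.024 dB

Stage 1: 6 dB above -7.5 dB, reduced 6:1 to 1 dB above → -6.5 dB; +6 dB make-up → -0.5 dB.
Stage 2: -0.5 dB is 13.2 dB over -13.7 dB; at 5:1 that becomes 2.64 dB over, giving -11.06 dB.
Stage 3: 24.94 dB above -36 dB, reduced 2.5:1 to 9.976 dB above → -26.024 dB.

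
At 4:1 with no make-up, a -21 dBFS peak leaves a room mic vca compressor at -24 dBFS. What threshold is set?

-25 dBFS

Let T be the threshold. Output overshoot = (input overshoot)/R, so -24 − T = (-21 − T)/4.
4·(-24 − T) = -21 − T → 3·T = -96 − (-21) = -75.
T = -75/3 = -25 dBFS.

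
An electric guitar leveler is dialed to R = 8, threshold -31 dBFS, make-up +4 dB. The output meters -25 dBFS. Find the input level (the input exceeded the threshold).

-15 dBFS

Remove make-up: -25 − 4 = -29 dBFS.
The compressed level sits -29 − (-31) = 2 dB over threshold.
Input overshoot = R × output overshoot = 16 dB → input = -31 + 16 = -15 dBFS.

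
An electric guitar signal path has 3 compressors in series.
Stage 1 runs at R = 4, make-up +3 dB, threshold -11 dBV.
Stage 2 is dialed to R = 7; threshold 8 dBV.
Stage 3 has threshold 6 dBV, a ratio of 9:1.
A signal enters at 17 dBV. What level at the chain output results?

Stage 1: 17 dBV is 28 dB over -11 dBV; at 4:1 that becomes 7 dB over, giving -4 dBV; +3 dB make-up → -1 dBV.
Stage 2: -1 dBV ≤ 8 dBV, so stage 2 doesn't engage; output -1 dBV.
Stage 3: -1 dBV ≤ 6 dBV, so stage 3 doesn't engage; output -1 dBV.

-1 dBV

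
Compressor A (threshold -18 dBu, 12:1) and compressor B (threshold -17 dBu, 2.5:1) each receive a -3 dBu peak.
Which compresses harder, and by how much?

A, by 5.35 dB

A: GR = 15 − 15/12 = 13.75 dB.
B: GR = 14 − 14/2.5 = 8.4 dB.
A applies 5.35 dB more gain reduction.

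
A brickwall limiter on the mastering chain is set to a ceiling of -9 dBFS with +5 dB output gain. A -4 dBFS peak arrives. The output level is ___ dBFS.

The limiter clamps the peak to its -9 dBFS ceiling.
Output gain then adds 5 dB: -9 + 5 = -4 dBFS.

-4 dBFS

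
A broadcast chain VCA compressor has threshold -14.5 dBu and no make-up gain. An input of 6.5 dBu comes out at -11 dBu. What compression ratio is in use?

Input overshoot = 6.5 − (-14.5) = 21 dB; output overshoot = -11 − (-14.5) = 3.5 dB.
Ratio = 21 / 3.5 = 6.

6:1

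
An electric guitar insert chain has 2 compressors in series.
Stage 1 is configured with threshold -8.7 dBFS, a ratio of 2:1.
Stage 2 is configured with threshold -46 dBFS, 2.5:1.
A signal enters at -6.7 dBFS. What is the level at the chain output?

Stage 1: overshoot 2 dB → 2/2 = 1 dB → -7.7 dBFS.
Stage 2: overshoot 38.3 dB → 38.3/2.5 = 15.32 dB → -30.68 dBFS.

-30.68 dBFS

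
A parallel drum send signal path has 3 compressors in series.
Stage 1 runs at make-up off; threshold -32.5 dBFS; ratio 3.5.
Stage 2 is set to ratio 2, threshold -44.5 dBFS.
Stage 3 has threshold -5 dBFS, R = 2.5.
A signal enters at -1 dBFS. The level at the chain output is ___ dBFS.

Stage 1: 31.5 dB above -32.5 dBFS, reduced 3.5:1 to 9 dB above → -23.5 dBFS.
Stage 2: -23.5 dBFS is 21 dB over -44.5 dBFS; at 2:1 that becomes 10.5 dB over, giving -34 dBFS.
Stage 3: -34 dBFS ≤ -5 dBFS, so stage 3 doesn't engage; output -34 dBFS.

-34 dBFS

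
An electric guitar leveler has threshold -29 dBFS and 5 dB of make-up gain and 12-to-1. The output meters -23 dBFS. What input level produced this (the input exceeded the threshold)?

-17 dBFS

Before make-up, the level was -23 − 5 = -28 dBFS.
The compressed level sits -28 − (-29) = 1 dB over threshold.
Undo the ratio: input overshoot = 1 × 12 = 12 dB, giving input = -17 dBFS.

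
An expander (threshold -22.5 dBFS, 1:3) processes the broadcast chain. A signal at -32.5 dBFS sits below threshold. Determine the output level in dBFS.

Undershoot = (-22.5) − (-32.5) = 10 dB.
At 1:3, that expands to 30 dB under threshold.
Output = -22.5 − 30 = -52.5 dBFS.

-52.5 dBFS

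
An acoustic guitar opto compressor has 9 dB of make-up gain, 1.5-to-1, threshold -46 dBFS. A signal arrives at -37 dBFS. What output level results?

-31 dBFS

The input is 9 dB above the -46 dBFS threshold.
The 9 dB excess becomes 6 dB after 1.5:1 reduction.
Output = -46 + 6 = -40 dBFS; make-up adds 9 dB, giving -31 dBFS.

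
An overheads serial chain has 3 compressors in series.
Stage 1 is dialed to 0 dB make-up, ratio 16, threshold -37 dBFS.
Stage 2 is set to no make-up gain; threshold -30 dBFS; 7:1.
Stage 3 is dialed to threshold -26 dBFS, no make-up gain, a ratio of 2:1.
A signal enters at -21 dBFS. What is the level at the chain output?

Stage 1: overshoot 16 dB → 16/16 = 1 dB → -36 dBFS.
Stage 2: below threshold (-36 ≤ -30); passes unchanged; output -36 dBFS.
Stage 3: -36 dBFS ≤ -26 dBFS, so stage 3 doesn't engage; output -36 dBFS.

-36 dBFS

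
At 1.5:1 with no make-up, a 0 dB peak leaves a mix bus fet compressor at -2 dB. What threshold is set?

Input is 6 dB above T (since output overshoot × R = input overshoot: (-2 − T)·1.5 = 0 − T gives T = -6 dB).
Check: -6 + (0 − (-6))/1.5 = -6 + 4 = -2 dB. ✓

-6 dB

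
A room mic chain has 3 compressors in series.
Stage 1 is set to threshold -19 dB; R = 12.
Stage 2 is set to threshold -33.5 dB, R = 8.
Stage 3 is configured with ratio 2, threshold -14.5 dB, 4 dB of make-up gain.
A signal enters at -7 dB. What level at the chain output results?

-27.5625 dB

Stage 1: 12 dB above -19 dB, reduced 12:1 to 1 dB above → -18 dB.
Stage 2: overshoot 15.5 dB → 15.5/8 = 1.9375 dB → -31.5625 dB.
Stage 3: -31.5625 dB is at or below the -14.5 dB threshold — no compression; make-up brings it to -27.5625 dB.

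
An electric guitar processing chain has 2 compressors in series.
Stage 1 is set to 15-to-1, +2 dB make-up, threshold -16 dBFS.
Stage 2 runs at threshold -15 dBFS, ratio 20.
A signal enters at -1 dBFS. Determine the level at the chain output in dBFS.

-14.9 dBFS

Stage 1: 15 dB above -16 dBFS, reduced 15:1 to 1 dB above → -15 dBFS; +2 dB make-up → -13 dBFS.
Stage 2: -13 dBFS is 2 dB over -15 dBFS; at 20:1 that becomes 0.1 dB over, giving -14.9 dBFS.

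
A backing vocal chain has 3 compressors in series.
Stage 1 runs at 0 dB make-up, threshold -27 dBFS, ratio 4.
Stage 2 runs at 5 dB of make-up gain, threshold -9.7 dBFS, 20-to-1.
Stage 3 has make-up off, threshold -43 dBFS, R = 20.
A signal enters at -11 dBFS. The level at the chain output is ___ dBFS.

Stage 1: overshoot 16 dB → 16/4 = 4 dB → -23 dBFS.
Stage 2: -23 dBFS is at or below the -9.7 dBFS threshold — no compression; make-up brings it to -18 dBFS.
Stage 3: -18 dBFS is 25 dB over -43 dBFS; at 20:1 that becomes 1.25 dB over, giving -41.75 dBFS.

-41.75 dBFS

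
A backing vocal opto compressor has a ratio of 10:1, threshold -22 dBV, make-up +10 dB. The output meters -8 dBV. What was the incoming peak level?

18 dBV

Stripping the +10 dB make-up gives -18 dBV at the gain stage.
The compressed level sits -18 − (-22) = 4 dB over threshold.
Before 10:1 compression the overshoot was 4 × 10 = 40 dB, so input = -22 + 40 = 18 dBV.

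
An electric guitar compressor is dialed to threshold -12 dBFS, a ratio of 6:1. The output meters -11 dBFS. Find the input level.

Post-compression overshoot = -11 − (-12) = 1 dB.
Undo the ratio: input overshoot = 1 × 6 = 6 dB, giving input = -6 dBFS.

-6 dBFS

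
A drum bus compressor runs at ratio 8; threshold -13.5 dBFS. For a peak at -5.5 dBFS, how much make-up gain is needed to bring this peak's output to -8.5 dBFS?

Overshoot 8 dB → 8/8 = 1 dB after compression, so the compressed level is -13.5 + 1 = -12.5 dBFS.
Make-up = target − compressed = -8.5 − (-12.5) = 4 dB.

4 dB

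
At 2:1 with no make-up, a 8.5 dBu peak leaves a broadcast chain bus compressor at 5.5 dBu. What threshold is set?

2.5 dBu

Input is 6 dB above T (since output overshoot × R = input overshoot: (5.5 − T)·2 = 8.5 − T gives T = 2.5 dBu).
Check: 2.5 + (8.5 − 2.5)/2 = 2.5 + 3 = 5.5 dBu. ✓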